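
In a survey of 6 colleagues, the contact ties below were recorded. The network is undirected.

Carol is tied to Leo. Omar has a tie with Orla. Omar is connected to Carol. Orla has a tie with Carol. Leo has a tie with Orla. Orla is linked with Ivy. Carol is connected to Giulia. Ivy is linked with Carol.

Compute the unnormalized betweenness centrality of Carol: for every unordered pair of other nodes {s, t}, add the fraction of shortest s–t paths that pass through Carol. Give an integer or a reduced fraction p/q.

11/2

Pairs whose geodesics pass through Carol — Omar–Giulia: 1; Omar–Leo: 1/2; Omar–Ivy: 1/2; Giulia–Orla: 1; Giulia–Leo: 1; Giulia–Ivy: 1; Leo–Ivy: 1/2.
All other pairs contribute 0.
Summing the contributions gives betweenness(Carol) = 11/2.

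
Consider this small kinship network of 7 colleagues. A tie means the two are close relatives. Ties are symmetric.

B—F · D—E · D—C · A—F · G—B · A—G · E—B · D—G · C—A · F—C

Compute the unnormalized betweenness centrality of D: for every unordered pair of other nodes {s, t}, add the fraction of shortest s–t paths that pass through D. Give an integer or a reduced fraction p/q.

Pairs whose geodesics pass through D — A–E: 2/4; G–E: 1/2; G–C: 1/2; E–C: 1.
All other pairs contribute 0.
Summing the contributions gives betweenness(D) = 5/2.

5/2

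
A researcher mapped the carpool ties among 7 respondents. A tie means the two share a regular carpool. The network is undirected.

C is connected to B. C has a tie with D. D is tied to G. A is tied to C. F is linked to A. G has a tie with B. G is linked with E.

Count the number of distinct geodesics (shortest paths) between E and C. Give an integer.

2

The shortest distance is 3. The length-3 paths are: E–G–D–C; E–G–B–C.
That gives 2 distinct shortest paths.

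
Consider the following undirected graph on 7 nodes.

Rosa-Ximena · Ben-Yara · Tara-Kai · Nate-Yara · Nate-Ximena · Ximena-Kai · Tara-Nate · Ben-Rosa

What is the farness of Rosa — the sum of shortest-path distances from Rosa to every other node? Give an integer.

11

Distances from Rosa: Ben:1, Kai:2, Nate:2, Tara:3, Ximena:1, Yara:2.
Sum = 1 + 2 + 2 + 3 + 1 + 2 = 11.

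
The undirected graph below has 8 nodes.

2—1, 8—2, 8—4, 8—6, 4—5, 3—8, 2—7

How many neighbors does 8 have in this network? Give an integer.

4

8 is directly tied to 2, 3, 4, and 6. That is 4 neighbors, so the degree of 8 is 4.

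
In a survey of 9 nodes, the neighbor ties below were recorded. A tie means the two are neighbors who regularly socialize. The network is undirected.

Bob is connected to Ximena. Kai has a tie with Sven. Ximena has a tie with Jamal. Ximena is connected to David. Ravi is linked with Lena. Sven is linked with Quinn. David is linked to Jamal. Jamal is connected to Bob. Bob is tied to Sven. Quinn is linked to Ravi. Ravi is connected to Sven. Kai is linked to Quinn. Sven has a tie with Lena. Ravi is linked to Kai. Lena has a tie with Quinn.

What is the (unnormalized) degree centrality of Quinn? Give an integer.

4

Quinn is directly tied to Kai, Lena, Ravi, and Sven. That is 4 neighbors, so the degree of Quinn is 4.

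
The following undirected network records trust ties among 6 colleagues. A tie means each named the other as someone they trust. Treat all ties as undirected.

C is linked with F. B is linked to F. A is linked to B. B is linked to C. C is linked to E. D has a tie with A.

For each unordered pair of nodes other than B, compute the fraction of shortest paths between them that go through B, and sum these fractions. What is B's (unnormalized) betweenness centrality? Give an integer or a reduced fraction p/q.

Pairs whose geodesics pass through B — D–F: 1; D–E: 1; D–C: 1; F–A: 1; E–A: 1; C–A: 1.
All other pairs contribute 0.
Summing the contributions gives betweenness(B) = 6.

6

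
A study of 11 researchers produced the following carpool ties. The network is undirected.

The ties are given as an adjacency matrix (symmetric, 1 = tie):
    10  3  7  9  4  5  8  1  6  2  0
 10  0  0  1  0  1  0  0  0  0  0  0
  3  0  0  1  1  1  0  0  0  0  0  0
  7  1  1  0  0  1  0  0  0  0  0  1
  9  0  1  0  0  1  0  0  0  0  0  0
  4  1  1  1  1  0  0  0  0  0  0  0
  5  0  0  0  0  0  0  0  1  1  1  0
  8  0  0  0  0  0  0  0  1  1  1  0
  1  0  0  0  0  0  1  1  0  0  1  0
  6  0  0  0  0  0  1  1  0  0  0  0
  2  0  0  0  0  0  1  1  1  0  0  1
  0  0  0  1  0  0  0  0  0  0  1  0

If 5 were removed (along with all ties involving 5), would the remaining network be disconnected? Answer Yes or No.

Even without 5, every remaining node can still reach every other (the residual graph is connected), so 5 is not a cut vertex.

No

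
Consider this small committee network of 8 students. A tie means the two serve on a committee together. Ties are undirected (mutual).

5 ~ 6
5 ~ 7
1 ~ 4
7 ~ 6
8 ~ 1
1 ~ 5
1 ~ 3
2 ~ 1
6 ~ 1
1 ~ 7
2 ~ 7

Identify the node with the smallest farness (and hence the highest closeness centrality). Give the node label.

1

Farness (sum of distances to all others) for each node — 1:7, 2:12, 3:13, 4:13, 5:11, 6:11, 7:10, 8:13.
The smallest farness is 7, for 1, so 1 has the highest closeness.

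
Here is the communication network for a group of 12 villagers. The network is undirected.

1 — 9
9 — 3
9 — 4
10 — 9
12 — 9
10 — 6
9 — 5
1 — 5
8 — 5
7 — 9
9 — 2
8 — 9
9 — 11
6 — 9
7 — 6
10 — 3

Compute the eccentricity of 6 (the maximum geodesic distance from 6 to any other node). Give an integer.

Distances from 6: 1:2, 2:2, 3:2, 4:2, 5:2, 7:1, 8:2, 9:1, 10:1, 11:2, 12:2.
The largest is 2 (to 8, 5, 12, 4, 11, 2, 1, and 3), so the eccentricity of 6 is 2.

2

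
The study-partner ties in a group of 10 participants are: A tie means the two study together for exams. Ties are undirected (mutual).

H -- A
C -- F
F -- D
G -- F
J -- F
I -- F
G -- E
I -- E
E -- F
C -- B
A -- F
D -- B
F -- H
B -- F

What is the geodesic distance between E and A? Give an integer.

One shortest route is E – F – A, which uses 2 edges, and E and A are not directly tied, so nothing shorter exists. So d(E,A) = 2.

2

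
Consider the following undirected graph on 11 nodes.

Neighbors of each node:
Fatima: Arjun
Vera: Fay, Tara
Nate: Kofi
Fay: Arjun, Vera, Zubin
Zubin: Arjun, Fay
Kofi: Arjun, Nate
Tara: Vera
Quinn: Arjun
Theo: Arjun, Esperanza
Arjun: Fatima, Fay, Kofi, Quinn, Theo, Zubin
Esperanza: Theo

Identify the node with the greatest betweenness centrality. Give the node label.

Arjun

Unnormalized betweenness of each node: Arjun:37, Esperanza:0, Fatima:0, Fay:16, Kofi:9, Nate:0, Quinn:0, Tara:0, Theo:9, Vera:9, Zubin:0.
Arjun has the largest value, 37, making it the main broker — the node through which the most shortest paths run.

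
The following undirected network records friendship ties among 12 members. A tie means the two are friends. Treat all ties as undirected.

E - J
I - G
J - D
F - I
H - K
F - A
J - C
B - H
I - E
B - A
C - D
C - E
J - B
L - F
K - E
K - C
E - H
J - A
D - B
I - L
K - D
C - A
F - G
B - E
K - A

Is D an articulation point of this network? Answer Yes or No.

No

Even without D, every remaining node can still reach every other (the residual graph is connected), so D is not a cut vertex.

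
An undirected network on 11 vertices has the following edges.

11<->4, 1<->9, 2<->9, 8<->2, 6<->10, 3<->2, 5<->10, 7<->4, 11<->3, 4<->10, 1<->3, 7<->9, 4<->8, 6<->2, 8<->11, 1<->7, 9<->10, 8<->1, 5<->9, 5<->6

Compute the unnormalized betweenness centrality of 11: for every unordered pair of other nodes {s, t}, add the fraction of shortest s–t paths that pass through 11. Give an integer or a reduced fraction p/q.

19/12

Pairs whose geodesics pass through 11 — 3–8: 1/3; 3–10: 1/4; 3–4: 1.
All other pairs contribute 0.
Summing the contributions gives betweenness(11) = 19/12.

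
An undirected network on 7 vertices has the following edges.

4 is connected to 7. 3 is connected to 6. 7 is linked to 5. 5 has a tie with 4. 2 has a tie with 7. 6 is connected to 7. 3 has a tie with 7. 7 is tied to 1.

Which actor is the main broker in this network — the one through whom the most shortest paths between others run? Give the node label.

Unnormalized betweenness of each node: 1:0, 2:0, 3:0, 4:0, 5:0, 6:0, 7:13.
7 has the largest value, 13, making it the main broker — the node through which the most shortest paths run.

7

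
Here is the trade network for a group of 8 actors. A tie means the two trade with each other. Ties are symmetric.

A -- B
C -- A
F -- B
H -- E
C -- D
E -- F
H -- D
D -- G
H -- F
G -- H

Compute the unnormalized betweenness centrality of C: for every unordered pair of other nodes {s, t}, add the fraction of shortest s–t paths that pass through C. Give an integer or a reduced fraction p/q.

Pairs whose geodesics pass through C — H–A: 1/2; G–A: 1; D–A: 1; D–B: 1/2.
All other pairs contribute 0.
Summing the contributions gives betweenness(C) = 3.

3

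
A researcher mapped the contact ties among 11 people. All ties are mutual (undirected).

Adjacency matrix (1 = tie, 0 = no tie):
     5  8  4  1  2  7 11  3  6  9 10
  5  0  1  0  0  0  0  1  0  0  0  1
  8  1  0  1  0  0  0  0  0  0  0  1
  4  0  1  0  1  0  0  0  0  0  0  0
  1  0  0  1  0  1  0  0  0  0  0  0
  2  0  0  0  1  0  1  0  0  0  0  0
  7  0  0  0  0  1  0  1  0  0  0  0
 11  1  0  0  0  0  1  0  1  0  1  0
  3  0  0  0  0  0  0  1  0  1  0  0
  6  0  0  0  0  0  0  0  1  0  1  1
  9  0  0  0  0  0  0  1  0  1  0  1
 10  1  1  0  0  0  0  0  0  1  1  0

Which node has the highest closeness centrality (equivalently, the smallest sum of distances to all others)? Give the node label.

11

Farness (sum of distances to all others) for each node — 1:27, 2:26, 3:24, 4:24, 5:19, 6:23, 7:22, 8:20, 9:21, 10:20, 11:18.
The smallest farness is 18, for 11, so 11 has the highest closeness.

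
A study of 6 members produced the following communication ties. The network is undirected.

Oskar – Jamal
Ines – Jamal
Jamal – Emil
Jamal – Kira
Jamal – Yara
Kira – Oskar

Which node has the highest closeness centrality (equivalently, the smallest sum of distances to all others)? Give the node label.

Farness (sum of distances to all others) for each node — Emil:9, Ines:9, Jamal:5, Kira:8, Oskar:8, Yara:9.
The smallest farness is 5, for Jamal, so Jamal has the highest closeness.

Jamal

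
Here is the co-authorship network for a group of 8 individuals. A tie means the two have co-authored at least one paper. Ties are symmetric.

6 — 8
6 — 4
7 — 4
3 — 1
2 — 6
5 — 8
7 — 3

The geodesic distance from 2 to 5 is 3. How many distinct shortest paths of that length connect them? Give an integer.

The shortest distance is 3, and the only length-3 path is 2–6–8–5. So there is exactly 1 shortest path.

1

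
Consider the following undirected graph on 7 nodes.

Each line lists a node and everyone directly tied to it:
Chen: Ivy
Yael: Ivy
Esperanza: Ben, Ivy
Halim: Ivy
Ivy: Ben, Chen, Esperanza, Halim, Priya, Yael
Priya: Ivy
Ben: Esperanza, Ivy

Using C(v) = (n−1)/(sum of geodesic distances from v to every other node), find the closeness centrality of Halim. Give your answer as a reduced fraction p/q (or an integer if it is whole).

Distances from Halim: Ben:2, Chen:2, Esperanza:2, Ivy:1, Priya:2, Yael:2. Sum = 11.
n = 7, so closeness = 6/11.

6/11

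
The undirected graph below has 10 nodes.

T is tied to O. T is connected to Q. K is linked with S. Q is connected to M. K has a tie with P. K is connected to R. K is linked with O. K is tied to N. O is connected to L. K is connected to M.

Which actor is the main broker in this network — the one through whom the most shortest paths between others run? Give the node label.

Unnormalized betweenness of each node: K:28, L:0, M:5, N:0, O:13, P:0, Q:1, R:0, S:0, T:2.
K has the largest value, 28, making it the main broker — the node through which the most shortest paths run.

K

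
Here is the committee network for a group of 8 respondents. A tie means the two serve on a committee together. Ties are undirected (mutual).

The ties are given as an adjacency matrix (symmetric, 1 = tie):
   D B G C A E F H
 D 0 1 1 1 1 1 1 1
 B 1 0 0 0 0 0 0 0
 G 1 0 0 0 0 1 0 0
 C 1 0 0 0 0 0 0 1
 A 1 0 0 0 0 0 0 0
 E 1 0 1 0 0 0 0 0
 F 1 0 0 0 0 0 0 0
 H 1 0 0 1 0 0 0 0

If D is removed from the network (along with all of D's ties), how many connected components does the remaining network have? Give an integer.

5

Without D, the remaining ties split the others into: {B}; {E, G}; {C, H}; {A}; {F}.
That's 5 separate components.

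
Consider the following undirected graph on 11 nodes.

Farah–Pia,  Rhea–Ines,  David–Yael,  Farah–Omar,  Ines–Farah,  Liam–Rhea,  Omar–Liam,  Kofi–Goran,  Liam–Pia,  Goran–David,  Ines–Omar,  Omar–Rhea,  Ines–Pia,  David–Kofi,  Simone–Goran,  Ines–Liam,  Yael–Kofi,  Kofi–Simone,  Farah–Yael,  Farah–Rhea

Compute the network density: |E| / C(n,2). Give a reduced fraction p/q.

4/11

There are 20 edges and 11 nodes, so the maximum possible is C(11,2) = 55.
Density = 20/55 = 4/11.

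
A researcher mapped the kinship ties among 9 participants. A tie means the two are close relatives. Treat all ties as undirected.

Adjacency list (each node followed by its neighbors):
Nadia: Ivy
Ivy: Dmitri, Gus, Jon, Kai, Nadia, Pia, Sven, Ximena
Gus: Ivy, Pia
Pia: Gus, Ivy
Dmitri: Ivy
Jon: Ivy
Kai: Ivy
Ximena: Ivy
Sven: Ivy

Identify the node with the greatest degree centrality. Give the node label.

Degrees — Dmitri:1, Gus:2, Ivy:8, Jon:1, Kai:1, Nadia:1, Pia:2, Sven:1, Ximena:1.
The maximum is 8, attained only by Ivy.

Ivy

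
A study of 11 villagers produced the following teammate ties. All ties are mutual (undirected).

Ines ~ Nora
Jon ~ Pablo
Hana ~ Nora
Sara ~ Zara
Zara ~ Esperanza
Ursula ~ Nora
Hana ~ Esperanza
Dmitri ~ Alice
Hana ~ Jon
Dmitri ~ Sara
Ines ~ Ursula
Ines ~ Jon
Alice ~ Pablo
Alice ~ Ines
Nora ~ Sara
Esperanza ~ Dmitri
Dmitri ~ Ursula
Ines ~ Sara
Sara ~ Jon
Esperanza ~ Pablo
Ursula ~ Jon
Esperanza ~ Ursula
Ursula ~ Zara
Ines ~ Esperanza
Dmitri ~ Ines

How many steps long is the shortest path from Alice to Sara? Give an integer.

One shortest route is Alice – Dmitri – Sara, which uses 2 edges, and Alice and Sara are not directly tied, so nothing shorter exists. So d(Alice,Sara) = 2.

2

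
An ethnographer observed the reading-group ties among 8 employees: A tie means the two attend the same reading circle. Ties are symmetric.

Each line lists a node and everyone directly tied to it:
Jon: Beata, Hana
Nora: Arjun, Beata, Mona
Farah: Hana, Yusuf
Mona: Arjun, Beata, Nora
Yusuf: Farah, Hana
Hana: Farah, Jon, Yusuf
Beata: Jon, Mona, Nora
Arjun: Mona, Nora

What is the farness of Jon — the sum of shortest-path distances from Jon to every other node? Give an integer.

13

Distances from Jon: Arjun:3, Beata:1, Farah:2, Hana:1, Mona:2, Nora:2, Yusuf:2.
Sum = 3 + 1 + 2 + 1 + 2 + 2 + 2 = 13.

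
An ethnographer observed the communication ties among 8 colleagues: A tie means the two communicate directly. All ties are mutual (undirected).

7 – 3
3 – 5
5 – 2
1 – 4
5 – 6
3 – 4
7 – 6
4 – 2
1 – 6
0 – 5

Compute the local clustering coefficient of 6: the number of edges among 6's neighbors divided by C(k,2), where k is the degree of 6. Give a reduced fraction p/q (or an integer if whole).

6's neighbors: 1, 5, and 7 (k = 3).
Possible neighbor pairs: C(3,2) = 3. Edges among them: none → e = 0.
Clustering(6) = 0/3 = 0.

0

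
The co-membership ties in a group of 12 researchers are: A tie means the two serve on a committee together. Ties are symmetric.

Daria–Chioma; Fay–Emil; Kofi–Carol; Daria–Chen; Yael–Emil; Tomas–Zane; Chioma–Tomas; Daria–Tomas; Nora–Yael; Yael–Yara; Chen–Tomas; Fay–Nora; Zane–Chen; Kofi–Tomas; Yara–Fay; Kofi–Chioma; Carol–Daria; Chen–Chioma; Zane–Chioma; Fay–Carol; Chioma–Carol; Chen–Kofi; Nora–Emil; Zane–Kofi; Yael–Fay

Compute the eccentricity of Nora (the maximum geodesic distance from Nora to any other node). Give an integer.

4

Distances from Nora: Carol:2, Chen:4, Chioma:3, Daria:3, Emil:1, Fay:1, Kofi:3, Tomas:4, Yael:1, Yara:2, Zane:4.
The largest is 4 (to Tomas, Chen, and Zane), so the eccentricity of Nora is 4.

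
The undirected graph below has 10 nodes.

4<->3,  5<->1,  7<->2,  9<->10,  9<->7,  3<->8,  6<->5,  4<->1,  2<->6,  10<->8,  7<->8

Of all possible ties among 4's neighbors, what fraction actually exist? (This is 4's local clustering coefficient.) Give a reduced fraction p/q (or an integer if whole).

0

4's neighbors: 1 and 3 (k = 2).
Possible neighbor pairs: C(2,2) = 1. Edges among them: none → e = 0.
Clustering(4) = 0/1.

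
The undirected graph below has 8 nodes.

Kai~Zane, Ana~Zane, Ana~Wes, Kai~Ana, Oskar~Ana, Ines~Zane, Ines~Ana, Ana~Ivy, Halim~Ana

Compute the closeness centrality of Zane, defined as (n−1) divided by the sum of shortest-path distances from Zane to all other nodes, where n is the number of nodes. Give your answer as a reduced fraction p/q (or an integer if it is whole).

Distances from Zane: Ana:1, Halim:2, Ines:1, Ivy:2, Kai:1, Oskar:2, Wes:2. Sum = 11.
n = 8, so closeness = 7/11.

7/11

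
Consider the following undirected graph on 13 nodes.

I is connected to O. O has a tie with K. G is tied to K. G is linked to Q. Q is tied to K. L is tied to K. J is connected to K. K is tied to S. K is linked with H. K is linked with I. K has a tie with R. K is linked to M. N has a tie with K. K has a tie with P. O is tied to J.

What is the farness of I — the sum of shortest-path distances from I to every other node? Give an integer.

Distances from I: G:2, H:2, J:2, K:1, L:2, M:2, N:2, O:1, P:2, Q:2, R:2, S:2.
Sum = 2 + 2 + 2 + 1 + 2 + 2 + 2 + 1 + 2 + 2 + 2 + 2 = 22.

22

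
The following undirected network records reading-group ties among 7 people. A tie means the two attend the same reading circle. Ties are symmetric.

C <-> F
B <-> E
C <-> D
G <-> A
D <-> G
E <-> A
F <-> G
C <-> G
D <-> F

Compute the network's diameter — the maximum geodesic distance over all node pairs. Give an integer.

4

Eccentricity of each node (its greatest distance to any other): A:2, B:4, C:4, D:4, E:3, F:4, G:3.
The maximum eccentricity is 4, realized for instance by the pair B–F via B – E – A – G – F. So the diameter is 4.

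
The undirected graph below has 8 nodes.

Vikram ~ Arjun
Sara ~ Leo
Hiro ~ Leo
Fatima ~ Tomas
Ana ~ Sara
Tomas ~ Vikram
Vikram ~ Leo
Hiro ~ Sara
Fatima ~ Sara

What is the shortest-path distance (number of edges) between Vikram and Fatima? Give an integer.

One shortest route is Vikram – Tomas – Fatima, which uses 2 edges, and Vikram and Fatima are not directly tied, so nothing shorter exists. So d(Vikram,Fatima) = 2.

2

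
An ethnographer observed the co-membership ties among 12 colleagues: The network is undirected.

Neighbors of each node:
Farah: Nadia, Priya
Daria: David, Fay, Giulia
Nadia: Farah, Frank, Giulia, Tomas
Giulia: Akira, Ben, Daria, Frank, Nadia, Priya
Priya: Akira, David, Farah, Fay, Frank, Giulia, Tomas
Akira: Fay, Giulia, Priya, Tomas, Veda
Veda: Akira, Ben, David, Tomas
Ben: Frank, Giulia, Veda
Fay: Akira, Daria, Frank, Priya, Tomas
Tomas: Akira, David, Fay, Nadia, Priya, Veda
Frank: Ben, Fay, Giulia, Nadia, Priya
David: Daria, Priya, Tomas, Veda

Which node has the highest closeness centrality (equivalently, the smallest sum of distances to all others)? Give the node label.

Farness (sum of distances to all others) for each node — Akira:17, Ben:20, Daria:20, David:18, Farah:23, Fay:17, Frank:17, Giulia:16, Nadia:18, Priya:15, Tomas:16, Veda:19.
The smallest farness is 15, for Priya, so Priya has the highest closeness.

Priya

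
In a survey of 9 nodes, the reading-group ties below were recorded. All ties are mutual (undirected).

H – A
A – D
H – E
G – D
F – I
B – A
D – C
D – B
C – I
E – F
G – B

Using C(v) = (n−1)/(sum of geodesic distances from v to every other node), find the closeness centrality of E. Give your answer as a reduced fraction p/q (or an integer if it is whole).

8/19

Distances from E: A:2, B:3, C:3, D:3, F:1, G:4, H:1, I:2. Sum = 19.
n = 9, so closeness = 8/19.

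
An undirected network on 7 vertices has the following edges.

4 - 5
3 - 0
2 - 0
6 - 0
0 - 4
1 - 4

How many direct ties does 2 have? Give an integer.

2 is directly tied to 0. That is 1 neighbor, so the degree of 2 is 1.

1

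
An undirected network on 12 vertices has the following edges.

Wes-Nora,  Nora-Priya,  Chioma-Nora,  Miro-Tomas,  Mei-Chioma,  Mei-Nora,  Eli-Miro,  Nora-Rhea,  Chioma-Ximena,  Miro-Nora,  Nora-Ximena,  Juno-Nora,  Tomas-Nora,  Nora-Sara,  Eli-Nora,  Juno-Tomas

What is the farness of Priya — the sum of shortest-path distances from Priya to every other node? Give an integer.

Distances from Priya: Chioma:2, Eli:2, Juno:2, Mei:2, Miro:2, Nora:1, Rhea:2, Sara:2, Tomas:2, Wes:2, Ximena:2.
Sum = 2 + 2 + 2 + 2 + 2 + 1 + 2 + 2 + 2 + 2 + 2 = 21.

21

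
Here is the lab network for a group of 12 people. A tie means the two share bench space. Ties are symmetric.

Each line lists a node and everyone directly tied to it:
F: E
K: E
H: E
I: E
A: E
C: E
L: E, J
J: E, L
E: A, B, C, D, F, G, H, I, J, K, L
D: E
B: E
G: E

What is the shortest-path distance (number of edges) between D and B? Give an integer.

One shortest route is D – E – B, which uses 2 edges, and D and B are not directly tied, so nothing shorter exists. So d(D,B) = 2.

2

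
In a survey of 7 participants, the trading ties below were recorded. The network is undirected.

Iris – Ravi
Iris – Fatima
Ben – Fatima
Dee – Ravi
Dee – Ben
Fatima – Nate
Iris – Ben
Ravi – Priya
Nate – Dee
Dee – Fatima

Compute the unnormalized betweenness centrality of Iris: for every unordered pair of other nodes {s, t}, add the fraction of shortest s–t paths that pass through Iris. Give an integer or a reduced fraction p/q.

Pairs whose geodesics pass through Iris — Fatima–Priya: 1/2; Fatima–Ravi: 1/2; Ben–Priya: 1/2; Ben–Ravi: 1/2.
All other pairs contribute 0.
Summing the contributions gives betweenness(Iris) = 2.

2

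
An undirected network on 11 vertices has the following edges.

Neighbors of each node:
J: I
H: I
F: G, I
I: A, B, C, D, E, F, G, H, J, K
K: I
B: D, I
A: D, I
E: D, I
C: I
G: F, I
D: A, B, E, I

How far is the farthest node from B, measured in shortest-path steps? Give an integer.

Distances from B: A:2, C:2, D:1, E:2, F:2, G:2, H:2, I:1, J:2, K:2.
The largest is 2 (to K, J, G, H, F, C, E, and A), so the eccentricity of B is 2.

2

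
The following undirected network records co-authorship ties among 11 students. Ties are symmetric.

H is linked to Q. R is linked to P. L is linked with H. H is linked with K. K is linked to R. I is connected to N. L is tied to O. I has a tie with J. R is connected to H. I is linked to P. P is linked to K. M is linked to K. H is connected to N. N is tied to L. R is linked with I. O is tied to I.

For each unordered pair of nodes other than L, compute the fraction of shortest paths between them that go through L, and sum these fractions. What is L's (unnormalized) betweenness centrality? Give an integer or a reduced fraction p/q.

19/6

Pairs whose geodesics pass through L — H–O: 1; O–M: 1/3; O–N: 1/2; O–Q: 1; O–K: 1/3.
All other pairs contribute 0.
Summing the contributions gives betweenness(L) = 19/6.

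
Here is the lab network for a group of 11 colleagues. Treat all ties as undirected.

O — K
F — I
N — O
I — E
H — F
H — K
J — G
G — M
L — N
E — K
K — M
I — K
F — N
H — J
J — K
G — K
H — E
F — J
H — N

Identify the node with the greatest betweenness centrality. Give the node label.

K

Unnormalized betweenness of each node: E:1/3, F:13/3, G:3/4, H:91/12, I:13/12, J:10/3, K:199/12, L:0, M:0, N:21/2, O:5/2.
K has the largest value, 199/12, making it the main broker — the node through which the most shortest paths run.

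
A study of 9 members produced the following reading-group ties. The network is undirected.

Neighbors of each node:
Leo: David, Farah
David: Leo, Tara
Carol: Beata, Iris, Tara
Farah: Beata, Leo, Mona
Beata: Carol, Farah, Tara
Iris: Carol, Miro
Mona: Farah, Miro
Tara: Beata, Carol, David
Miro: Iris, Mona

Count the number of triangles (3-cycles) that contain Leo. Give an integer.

Leo's neighbors are David and Farah, but none of them are tied to each other, so no triangle contains Leo.

0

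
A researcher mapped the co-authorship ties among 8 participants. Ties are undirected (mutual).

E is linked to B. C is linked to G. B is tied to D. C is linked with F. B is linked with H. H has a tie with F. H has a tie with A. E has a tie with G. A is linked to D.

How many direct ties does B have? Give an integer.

3

B is directly tied to D, E, and H. That is 3 neighbors, so the degree of B is 3.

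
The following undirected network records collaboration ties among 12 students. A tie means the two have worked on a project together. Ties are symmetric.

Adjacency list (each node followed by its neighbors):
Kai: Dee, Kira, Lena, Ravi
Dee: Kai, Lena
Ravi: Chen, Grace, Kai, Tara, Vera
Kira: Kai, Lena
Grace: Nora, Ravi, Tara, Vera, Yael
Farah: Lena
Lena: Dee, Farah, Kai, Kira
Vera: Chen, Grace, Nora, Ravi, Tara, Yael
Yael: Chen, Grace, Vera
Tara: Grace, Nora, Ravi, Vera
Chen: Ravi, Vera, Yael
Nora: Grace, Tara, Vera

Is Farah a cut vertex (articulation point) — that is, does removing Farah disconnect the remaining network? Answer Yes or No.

Even without Farah, every remaining node can still reach every other (the residual graph is connected), so Farah is not a cut vertex.

No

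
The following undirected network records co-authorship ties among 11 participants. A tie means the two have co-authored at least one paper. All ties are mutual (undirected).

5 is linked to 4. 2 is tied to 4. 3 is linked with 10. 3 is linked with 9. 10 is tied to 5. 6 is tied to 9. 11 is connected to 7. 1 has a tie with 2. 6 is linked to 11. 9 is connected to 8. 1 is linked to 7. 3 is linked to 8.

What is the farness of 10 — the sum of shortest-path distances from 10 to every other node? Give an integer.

Distances from 10: 1:4, 2:3, 3:1, 4:2, 5:1, 6:3, 7:5, 8:2, 9:2, 11:4.
Sum = 4 + 3 + 1 + 2 + 1 + 3 + 5 + 2 + 2 + 4 = 27.

27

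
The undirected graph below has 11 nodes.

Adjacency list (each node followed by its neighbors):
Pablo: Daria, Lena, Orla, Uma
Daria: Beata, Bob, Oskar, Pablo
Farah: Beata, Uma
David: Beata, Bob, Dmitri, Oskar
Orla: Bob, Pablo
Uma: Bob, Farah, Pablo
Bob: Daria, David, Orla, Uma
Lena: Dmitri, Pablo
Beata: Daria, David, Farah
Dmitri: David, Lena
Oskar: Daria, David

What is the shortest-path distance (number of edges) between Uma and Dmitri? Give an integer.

3

One shortest route is Uma – Pablo – Lena – Dmitri, which uses 3 edges, and at distance 2 from Uma we only reach {Beata, Daria, David, Lena, Orla}, which does not include Dmitri. So d(Uma,Dmitri) = 3.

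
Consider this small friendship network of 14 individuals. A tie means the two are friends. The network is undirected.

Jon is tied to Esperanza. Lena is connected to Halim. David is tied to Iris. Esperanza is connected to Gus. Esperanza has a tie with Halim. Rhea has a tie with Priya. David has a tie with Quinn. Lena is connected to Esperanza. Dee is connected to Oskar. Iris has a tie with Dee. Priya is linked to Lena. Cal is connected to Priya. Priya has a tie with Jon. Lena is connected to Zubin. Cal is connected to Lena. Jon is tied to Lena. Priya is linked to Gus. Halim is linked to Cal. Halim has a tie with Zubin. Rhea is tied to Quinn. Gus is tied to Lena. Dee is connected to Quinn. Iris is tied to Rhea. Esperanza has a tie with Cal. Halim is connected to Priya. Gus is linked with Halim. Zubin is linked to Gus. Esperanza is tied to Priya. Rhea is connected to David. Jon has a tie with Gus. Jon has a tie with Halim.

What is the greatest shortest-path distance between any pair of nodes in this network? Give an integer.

6

Eccentricity of each node (its greatest distance to any other): Cal:5, David:4, Dee:5, Esperanza:5, Gus:5, Halim:5, Iris:4, Jon:5, Lena:5, Oskar:6, Priya:4, Quinn:4, Rhea:3, Zubin:6.
The maximum eccentricity is 6, realized for instance by the pair Zubin–Oskar via Zubin – Gus – Priya – Rhea – Quinn – Dee – Oskar. So the diameter is 6.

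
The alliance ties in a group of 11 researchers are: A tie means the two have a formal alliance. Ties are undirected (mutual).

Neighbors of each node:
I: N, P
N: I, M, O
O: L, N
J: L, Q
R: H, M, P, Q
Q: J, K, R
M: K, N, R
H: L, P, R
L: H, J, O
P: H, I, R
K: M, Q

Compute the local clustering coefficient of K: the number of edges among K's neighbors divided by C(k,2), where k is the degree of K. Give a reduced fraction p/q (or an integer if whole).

K's neighbors: M and Q (k = 2).
Possible neighbor pairs: C(2,2) = 1. Edges among them: none → e = 0.
Clustering(K) = 0/1.

0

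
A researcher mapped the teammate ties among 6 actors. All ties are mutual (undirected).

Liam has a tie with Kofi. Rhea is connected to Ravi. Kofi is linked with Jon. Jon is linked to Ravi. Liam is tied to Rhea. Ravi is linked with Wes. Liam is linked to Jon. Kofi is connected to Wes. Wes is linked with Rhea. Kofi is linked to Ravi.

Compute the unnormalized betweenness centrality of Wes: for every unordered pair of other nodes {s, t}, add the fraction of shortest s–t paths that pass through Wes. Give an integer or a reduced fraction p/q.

Pairs whose geodesics pass through Wes — Rhea–Kofi: 1/3.
All other pairs contribute 0.
Summing the contributions gives betweenness(Wes) = 1/3.

1/3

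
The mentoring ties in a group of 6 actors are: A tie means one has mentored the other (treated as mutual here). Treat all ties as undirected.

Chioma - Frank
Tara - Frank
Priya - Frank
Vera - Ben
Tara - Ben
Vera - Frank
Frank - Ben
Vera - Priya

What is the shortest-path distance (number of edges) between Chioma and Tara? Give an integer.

2

One shortest route is Chioma – Frank – Tara, which uses 2 edges, and Chioma and Tara are not directly tied, so nothing shorter exists. So d(Chioma,Tara) = 2.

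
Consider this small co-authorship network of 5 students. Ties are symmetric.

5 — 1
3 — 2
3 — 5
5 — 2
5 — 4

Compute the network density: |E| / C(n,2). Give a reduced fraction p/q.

1/2

There are 5 edges and 5 nodes, so the maximum possible is C(5,2) = 10.
Density = 5/10 = 1/2.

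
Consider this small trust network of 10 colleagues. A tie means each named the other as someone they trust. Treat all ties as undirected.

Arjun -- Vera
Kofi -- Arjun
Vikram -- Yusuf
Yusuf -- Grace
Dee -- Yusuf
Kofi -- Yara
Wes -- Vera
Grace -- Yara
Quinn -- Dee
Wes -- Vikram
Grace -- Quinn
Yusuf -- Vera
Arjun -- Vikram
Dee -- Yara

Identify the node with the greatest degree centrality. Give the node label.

Yusuf

Degrees — Arjun:3, Dee:3, Grace:3, Kofi:2, Quinn:2, Vera:3, Vikram:3, Wes:2, Yara:3, Yusuf:4.
The maximum is 4, attained only by Yusuf.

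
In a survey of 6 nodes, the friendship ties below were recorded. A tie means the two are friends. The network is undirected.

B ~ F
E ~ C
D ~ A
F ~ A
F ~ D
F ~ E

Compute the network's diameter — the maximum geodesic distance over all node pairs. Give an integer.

3

Eccentricity of each node (its greatest distance to any other): A:3, B:3, C:3, D:3, E:2, F:2.
The maximum eccentricity is 3, realized for instance by the pair B–C via B – F – E – C. So the diameter is 3.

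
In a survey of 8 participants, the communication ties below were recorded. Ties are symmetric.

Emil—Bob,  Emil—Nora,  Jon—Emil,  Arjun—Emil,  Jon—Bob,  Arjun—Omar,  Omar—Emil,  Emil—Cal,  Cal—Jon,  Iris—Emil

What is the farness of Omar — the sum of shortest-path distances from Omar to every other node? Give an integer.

Distances from Omar: Arjun:1, Bob:2, Cal:2, Emil:1, Iris:2, Jon:2, Nora:2.
Sum = 1 + 2 + 2 + 1 + 2 + 2 + 2 = 12.

12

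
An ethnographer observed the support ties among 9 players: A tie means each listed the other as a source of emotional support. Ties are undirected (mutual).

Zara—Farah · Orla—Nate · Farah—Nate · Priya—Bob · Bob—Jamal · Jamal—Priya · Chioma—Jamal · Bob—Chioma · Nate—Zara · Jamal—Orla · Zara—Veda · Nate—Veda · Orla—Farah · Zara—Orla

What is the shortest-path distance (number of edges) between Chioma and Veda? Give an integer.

4

One shortest route is Chioma – Jamal – Orla – Nate – Veda, which uses 4 edges, and at distance 3 from Chioma we only reach {Farah, Nate, Zara}, which does not include Veda. So d(Chioma,Veda) = 4.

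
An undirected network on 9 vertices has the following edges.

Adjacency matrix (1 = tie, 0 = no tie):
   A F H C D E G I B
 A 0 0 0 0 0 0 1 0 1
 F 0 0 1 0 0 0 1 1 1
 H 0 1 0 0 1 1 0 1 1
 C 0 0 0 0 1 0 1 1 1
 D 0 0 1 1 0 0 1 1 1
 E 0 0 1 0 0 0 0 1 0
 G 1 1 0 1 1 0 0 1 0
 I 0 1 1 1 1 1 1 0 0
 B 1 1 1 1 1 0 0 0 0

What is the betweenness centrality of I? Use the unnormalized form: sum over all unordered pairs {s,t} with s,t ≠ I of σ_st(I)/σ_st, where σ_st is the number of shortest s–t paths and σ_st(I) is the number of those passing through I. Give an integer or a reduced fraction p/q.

19/4

Pairs whose geodesics pass through I — A–E: 1/2; F–C: 1/3; F–D: 1/4; F–E: 1/2; H–C: 1/3; H–G: 1/3; C–E: 1; D–E: 1/2; E–G: 1.
All other pairs contribute 0.
Summing the contributions gives betweenness(I) = 19/4.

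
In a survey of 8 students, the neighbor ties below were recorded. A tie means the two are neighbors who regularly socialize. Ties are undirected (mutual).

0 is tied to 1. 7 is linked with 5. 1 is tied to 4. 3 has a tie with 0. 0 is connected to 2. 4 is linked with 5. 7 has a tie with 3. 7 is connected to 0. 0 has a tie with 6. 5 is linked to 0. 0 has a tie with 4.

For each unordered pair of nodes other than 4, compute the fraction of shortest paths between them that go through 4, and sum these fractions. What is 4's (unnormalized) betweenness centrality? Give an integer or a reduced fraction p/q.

Pairs whose geodesics pass through 4 — 1–5: 1/2.
All other pairs contribute 0.
Summing the contributions gives betweenness(4) = 1/2.

1/2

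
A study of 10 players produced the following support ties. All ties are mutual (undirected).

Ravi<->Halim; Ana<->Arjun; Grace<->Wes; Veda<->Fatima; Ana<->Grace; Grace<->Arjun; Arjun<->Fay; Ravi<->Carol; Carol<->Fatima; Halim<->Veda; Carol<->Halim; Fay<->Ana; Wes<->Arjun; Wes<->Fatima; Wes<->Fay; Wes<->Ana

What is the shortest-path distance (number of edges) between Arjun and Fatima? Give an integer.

2

One shortest route is Arjun – Wes – Fatima, which uses 2 edges, and Arjun and Fatima are not directly tied, so nothing shorter exists. So d(Arjun,Fatima) = 2.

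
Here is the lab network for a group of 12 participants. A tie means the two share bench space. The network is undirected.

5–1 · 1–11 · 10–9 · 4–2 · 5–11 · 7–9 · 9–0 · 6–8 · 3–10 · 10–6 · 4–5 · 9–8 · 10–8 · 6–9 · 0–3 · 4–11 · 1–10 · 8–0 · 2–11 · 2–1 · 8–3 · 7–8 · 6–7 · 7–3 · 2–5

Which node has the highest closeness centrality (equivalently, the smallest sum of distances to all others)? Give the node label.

10

Farness (sum of distances to all others) for each node — 0:29, 1:20, 2:26, 3:23, 4:34, 5:26, 6:23, 7:28, 8:21, 9:22, 10:18, 11:26.
The smallest farness is 18, for 10, so 10 has the highest closeness.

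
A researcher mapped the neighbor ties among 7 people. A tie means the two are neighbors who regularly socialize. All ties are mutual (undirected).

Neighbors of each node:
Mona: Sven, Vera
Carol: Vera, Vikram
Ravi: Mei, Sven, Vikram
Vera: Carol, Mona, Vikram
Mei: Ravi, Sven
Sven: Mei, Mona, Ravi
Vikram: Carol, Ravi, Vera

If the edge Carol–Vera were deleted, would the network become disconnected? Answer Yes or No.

No

Even without that edge, Carol still reaches Vera via Carol – Vikram – Vera, so the network stays connected. Not a bridge.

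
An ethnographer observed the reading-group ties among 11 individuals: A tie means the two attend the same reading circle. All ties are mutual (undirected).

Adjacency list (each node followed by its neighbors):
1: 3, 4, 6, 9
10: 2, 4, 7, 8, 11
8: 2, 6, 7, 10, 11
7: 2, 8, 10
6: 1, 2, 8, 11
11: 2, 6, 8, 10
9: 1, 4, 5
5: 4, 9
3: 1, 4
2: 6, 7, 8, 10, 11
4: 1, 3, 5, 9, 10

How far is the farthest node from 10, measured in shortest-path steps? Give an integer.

2

Distances from 10: 1:2, 2:1, 3:2, 4:1, 5:2, 6:2, 7:1, 8:1, 9:2, 11:1.
The largest is 2 (to 9, 5, 3, 1, and 6), so the eccentricity of 10 is 2.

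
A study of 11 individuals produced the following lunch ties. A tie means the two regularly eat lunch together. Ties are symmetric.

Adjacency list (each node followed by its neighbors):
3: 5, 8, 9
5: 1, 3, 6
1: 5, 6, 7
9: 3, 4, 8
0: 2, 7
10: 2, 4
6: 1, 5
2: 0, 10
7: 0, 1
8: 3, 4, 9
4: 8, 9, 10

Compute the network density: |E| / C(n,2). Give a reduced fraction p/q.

There are 14 edges and 11 nodes, so the maximum possible is C(11,2) = 55.
Density = 14/55.

14/55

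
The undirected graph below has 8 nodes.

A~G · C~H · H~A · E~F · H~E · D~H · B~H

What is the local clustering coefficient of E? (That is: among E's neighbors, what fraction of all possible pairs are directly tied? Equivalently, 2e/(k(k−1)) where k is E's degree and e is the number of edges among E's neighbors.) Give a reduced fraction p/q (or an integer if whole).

E's neighbors: F and H (k = 2).
Possible neighbor pairs: C(2,2) = 1. Edges among them: none → e = 0.
Clustering(E) = 0/1.

0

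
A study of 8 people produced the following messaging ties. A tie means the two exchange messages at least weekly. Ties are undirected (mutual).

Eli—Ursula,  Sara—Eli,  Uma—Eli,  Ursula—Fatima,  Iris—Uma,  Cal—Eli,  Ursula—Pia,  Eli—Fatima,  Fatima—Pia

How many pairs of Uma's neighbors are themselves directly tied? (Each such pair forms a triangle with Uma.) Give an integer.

0

Uma's neighbors are Eli and Iris, but none of them are tied to each other, so no triangle contains Uma.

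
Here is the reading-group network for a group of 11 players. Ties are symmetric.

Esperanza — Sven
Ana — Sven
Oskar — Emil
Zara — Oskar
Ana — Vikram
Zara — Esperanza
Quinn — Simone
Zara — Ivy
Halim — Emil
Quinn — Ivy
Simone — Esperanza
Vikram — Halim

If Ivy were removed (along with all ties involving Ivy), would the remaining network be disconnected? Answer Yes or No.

No

Even without Ivy, every remaining node can still reach every other (the residual graph is connected), so Ivy is not a cut vertex.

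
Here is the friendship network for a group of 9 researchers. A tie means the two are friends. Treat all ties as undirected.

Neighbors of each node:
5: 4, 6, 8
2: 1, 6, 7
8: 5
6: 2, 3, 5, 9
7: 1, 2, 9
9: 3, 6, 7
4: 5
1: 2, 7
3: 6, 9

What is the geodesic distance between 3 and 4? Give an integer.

3

One shortest route is 3 – 6 – 5 – 4, which uses 3 edges, and at distance 2 from 3 we only reach {2, 5, 7}, which does not include 4. So d(3,4) = 3.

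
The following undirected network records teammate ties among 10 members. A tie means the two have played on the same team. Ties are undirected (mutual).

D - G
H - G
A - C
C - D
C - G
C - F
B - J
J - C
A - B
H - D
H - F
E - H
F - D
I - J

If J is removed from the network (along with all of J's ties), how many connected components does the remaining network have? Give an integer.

2

Without J, the remaining ties split the others into: {A, B, C, D, E, F, G, H}; {I}.
That's 2 separate components.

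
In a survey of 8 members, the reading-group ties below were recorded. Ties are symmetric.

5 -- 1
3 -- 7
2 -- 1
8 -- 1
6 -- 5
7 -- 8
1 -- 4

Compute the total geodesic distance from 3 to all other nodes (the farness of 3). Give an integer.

23

Distances from 3: 1:3, 2:4, 4:4, 5:4, 6:5, 7:1, 8:2.
Sum = 3 + 4 + 4 + 4 + 5 + 1 + 2 = 23.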